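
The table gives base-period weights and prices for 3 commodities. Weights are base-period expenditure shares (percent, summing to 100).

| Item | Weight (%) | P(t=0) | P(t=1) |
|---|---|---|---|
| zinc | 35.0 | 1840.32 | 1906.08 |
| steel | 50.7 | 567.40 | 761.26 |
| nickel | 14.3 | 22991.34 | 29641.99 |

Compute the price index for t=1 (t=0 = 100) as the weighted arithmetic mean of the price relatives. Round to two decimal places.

122.71

zinc: 35.0 × (1906.08/1840.32) = 35.0 × 1.035733 = 36.2507
steel: 50.7 × (761.26/567.40) = 50.7 × 1.341664 = 68.0224
nickel: 14.3 × (29641.99/22991.34) = 14.3 × 1.289268 = 18.4365
Index = Σ wᵢ·(p₁ᵢ/p₀ᵢ) = 36.2507 + 68.0224 + 18.4365 = 122.7095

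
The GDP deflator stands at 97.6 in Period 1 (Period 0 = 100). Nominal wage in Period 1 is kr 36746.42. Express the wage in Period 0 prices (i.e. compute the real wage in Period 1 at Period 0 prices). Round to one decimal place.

Real = Nominal ÷ (Index/100) = 36746.42 ÷ (97.6/100)
     = 36746.42 ÷ 0.976 = 37650.0205

37650.0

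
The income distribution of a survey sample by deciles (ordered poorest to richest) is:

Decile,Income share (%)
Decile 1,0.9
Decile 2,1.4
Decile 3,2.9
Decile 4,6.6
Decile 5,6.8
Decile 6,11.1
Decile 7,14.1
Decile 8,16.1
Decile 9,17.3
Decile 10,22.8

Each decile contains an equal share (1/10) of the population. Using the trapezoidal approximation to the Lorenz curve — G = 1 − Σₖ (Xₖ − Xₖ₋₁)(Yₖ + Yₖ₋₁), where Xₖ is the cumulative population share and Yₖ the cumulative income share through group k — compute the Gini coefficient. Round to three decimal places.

0.401

Cumulative income shares Yₖ: 0.0090, 0.0230, 0.0520, 0.1180, 0.1860, 0.2970, 0.4380, 0.5990, 0.7720, 1.0000
Σ (Xₖ−Xₖ₋₁)(Yₖ+Yₖ₋₁) = (1/10)(0.0090+0.0000) + (1/10)(0.0230+0.0090) + (1/10)(0.0520+0.0230) + (1/10)(0.1180+0.0520) + (1/10)(0.1860+0.1180) + (1/10)(0.2970+0.1860) + (1/10)(0.4380+0.2970) + (1/10)(0.5990+0.4380) + (1/10)(0.7720+0.5990) + (1/10)(1.0000+0.7720)
  = 0.0009 + 0.0032 + 0.0075 + 0.0170 + 0.0304 + 0.0483 + 0.0735 + 0.1037 + 0.1371 + 0.1772 = 0.5988
G = 1 − 0.5988 = 0.4012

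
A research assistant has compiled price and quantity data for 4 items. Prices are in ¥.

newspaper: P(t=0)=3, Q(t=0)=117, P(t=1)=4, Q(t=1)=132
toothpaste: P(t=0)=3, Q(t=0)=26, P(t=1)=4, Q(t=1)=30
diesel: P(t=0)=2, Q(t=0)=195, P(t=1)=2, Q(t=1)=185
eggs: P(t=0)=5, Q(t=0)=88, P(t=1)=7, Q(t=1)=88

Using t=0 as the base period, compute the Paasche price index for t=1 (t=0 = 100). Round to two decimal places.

Paasche price index uses current-period quantities as weights.
ΣP(t=1)·Q(t=1) = 4×132 + 4×30 + 2×185 + 7×88 = 528 + 120 + 370 + 616 = 1634
ΣP(t=0)·Q(t=1) = 3×132 + 3×30 + 2×185 + 5×88 = 396 + 90 + 370 + 440 = 1296
Index = 1634 / 1296 × 100 = 126.0802

126.08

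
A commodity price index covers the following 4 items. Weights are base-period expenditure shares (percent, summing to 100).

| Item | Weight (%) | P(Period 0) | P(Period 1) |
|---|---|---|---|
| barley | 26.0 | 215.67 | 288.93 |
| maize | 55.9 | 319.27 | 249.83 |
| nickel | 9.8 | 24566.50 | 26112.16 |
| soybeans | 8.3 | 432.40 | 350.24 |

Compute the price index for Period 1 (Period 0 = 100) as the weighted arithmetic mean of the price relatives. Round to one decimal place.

95.7

barley: 26.0 × (288.93/215.67) = 26.0 × 1.339686 = 34.8318
maize: 55.9 × (249.83/319.27) = 55.9 × 0.782504 = 43.7420
nickel: 9.8 × (26112.16/24566.50) = 9.8 × 1.062917 = 10.4166
soybeans: 8.3 × (350.24/432.40) = 8.3 × 0.809991 = 6.7229
Index = Σ wᵢ·(p₁ᵢ/p₀ᵢ) = 34.8318 + 43.7420 + 10.4166 + 6.7229 = 95.7133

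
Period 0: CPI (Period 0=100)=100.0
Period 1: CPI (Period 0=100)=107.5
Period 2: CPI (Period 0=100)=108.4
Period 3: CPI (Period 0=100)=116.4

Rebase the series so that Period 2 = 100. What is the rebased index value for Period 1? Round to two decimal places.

99.17

Rebased(Period 1) = 107.5 / 108.4 × 100 = 99.1697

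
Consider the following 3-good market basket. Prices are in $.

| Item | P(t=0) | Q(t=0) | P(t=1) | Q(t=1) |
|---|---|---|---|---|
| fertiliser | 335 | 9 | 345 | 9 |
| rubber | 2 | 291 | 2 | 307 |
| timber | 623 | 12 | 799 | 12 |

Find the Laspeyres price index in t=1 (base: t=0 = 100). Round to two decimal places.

119.89

Laspeyres price index uses base-period quantities as weights.
ΣP(t=1)·Q(t=0) = 345×9 + 2×291 + 799×12 = 3105 + 582 + 9588 = 13275
ΣP(t=0)·Q(t=0) = 335×9 + 2×291 + 623×12 = 3015 + 582 + 7476 = 11073
Index = 13275 / 11073 × 100 = 119.8862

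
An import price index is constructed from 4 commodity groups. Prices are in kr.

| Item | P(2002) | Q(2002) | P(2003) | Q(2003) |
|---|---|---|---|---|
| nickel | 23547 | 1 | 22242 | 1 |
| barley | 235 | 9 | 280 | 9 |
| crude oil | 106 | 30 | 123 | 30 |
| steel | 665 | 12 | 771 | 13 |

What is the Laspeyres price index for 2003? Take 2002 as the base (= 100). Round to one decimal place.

Laspeyres price index uses base-period quantities as weights.
ΣP(2003)·Q(2002) = 22242×1 + 280×9 + 123×30 + 771×12 = 22242 + 2520 + 3690 + 9252 = 37704
ΣP(2002)·Q(2002) = 23547×1 + 235×9 + 106×30 + 665×12 = 23547 + 2115 + 3180 + 7980 = 36822
Index = 37704 / 36822 × 100 = 102.3953

102.4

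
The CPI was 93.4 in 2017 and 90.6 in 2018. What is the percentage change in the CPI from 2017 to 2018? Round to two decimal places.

-3.00%

Change = (90.6 − 93.4) / 93.4 × 100
       = -2.8 / 93.4 × 100 = -2.9979%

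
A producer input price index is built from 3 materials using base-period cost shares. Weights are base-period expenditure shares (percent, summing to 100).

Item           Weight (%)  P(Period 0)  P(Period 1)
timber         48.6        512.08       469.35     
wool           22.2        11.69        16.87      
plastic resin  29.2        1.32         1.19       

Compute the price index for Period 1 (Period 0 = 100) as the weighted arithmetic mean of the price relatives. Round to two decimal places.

timber: 48.6 × (469.35/512.08) = 48.6 × 0.916556 = 44.5446
wool: 22.2 × (16.87/11.69) = 22.2 × 1.443114 = 32.0371
plastic resin: 29.2 × (1.19/1.32) = 29.2 × 0.901515 = 26.3242
Index = Σ wᵢ·(p₁ᵢ/p₀ᵢ) = 44.5446 + 32.0371 + 26.3242 = 102.9060

102.91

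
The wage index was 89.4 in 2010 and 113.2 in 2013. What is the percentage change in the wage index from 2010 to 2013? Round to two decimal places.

Change = (113.2 − 89.4) / 89.4 × 100
       = 23.8 / 89.4 × 100 = 26.6219%

26.62%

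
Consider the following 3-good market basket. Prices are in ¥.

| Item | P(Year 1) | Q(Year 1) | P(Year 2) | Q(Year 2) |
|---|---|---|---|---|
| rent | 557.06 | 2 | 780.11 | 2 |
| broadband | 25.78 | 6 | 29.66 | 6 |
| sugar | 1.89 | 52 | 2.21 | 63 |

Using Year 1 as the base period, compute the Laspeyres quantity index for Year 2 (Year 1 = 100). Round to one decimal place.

Laspeyres quantity index uses base-period prices as weights.
ΣP(Year 1)·Q(Year 2) = 557.06×2 + 25.78×6 + 1.89×63 = 1114.12 + 154.68 + 119.07 = 1387.87
ΣP(Year 1)·Q(Year 1) = 557.06×2 + 25.78×6 + 1.89×52 = 1114.12 + 154.68 + 98.28 = 1367.08
Index = 1387.87 / 1367.08 × 100 = 101.5208

101.5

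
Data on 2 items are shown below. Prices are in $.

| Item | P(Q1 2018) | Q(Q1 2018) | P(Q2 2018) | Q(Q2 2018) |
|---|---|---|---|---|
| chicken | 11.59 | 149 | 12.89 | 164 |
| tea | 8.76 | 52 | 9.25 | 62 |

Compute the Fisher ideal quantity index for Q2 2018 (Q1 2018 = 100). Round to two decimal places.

111.94

Laspeyres component (base-period weights):
ΣP(Q1 2018)Q(Q2 2018) = 11.59×164 + 8.76×62 = 1900.76 + 543.12 = 2443.88
ΣP(Q1 2018)Q(Q1 2018) = 11.59×149 + 8.76×52 = 1726.91 + 455.52 = 2182.43
L = 2443.88 / 2182.43 × 100 = 111.9798
Paasche component (current-period weights):
ΣP(Q2 2018)Q(Q2 2018) = 12.89×164 + 9.25×62 = 2113.96 + 573.5 = 2687.46
ΣP(Q2 2018)Q(Q1 2018) = 12.89×149 + 9.25×52 = 1920.61 + 481 = 2401.61
P = 2687.46 / 2401.61 × 100 = 111.9024
Fisher = √(L × P) = √(111.9798 × 111.9024) = 111.9411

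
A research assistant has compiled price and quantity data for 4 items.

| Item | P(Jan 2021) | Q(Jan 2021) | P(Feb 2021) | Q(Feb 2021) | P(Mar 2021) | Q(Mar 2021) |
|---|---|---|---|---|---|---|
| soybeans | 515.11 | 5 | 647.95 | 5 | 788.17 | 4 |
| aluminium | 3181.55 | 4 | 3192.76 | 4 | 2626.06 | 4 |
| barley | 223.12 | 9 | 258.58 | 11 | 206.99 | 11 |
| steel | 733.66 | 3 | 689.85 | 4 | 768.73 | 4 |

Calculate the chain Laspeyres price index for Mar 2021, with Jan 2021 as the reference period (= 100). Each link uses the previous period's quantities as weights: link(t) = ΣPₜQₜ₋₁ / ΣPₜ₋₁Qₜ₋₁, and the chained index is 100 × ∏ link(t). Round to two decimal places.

Link Jan 2021→Feb 2021:
ΣP(Feb 2021)Q(Jan 2021) = 647.95×5 + 3192.76×4 + 258.58×9 + 689.85×3 = 3239.75 + 12771.04 + 2327.22 + 2069.55 = 20407.56
ΣP(Jan 2021)Q(Jan 2021) = 515.11×5 + 3181.55×4 + 223.12×9 + 733.66×3 = 2575.55 + 12726.2 + 2008.08 + 2200.98 = 19510.81
link = 20407.56/19510.81 = 1.045962
Link Feb 2021→Mar 2021:
ΣP(Mar 2021)Q(Feb 2021) = 788.17×5 + 2626.06×4 + 206.99×11 + 768.73×4 = 3940.85 + 10504.24 + 2276.89 + 3074.92 = 19796.9
ΣP(Feb 2021)Q(Feb 2021) = 647.95×5 + 3192.76×4 + 258.58×11 + 689.85×4 = 3239.75 + 12771.04 + 2844.38 + 2759.4 = 21614.57
link = 19796.9/21614.57 = 0.915905
Chained index = 100 × 1.045962 × 0.915905 = 95.8002

95.80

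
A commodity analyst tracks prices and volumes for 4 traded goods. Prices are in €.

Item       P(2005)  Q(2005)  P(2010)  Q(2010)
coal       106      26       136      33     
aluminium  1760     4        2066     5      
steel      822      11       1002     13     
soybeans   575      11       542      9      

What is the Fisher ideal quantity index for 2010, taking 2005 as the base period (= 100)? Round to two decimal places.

Laspeyres component (base-period weights):
ΣP(2005)Q(2010) = 106×33 + 1760×5 + 822×13 + 575×9 = 3498 + 8800 + 10686 + 5175 = 28159
ΣP(2005)Q(2005) = 106×26 + 1760×4 + 822×11 + 575×11 = 2756 + 7040 + 9042 + 6325 = 25163
L = 28159 / 25163 × 100 = 111.9064
Paasche component (current-period weights):
ΣP(2010)Q(2010) = 136×33 + 2066×5 + 1002×13 + 542×9 = 4488 + 10330 + 13026 + 4878 = 32722
ΣP(2010)Q(2005) = 136×26 + 2066×4 + 1002×11 + 542×11 = 3536 + 8264 + 11022 + 5962 = 28784
P = 32722 / 28784 × 100 = 113.6812
Fisher = √(L × P) = √(111.9064 × 113.6812) = 112.7903

112.79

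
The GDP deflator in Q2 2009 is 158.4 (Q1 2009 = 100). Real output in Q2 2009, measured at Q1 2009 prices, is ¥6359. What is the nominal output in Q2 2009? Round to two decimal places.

10072.66

Nominal = Real × (Index/100) = 6359 × (158.4/100)
        = 6359 × 1.584 = 10072.6560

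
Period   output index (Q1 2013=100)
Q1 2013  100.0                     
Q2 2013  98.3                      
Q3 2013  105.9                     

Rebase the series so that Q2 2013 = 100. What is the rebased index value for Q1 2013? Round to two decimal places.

101.73

Rebased(Q1 2013) = 100.0 / 98.3 × 100 = 101.7294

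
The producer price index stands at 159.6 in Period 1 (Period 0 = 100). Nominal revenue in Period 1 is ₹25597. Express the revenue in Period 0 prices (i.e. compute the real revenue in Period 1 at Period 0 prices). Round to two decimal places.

Real = Nominal ÷ (Index/100) = 25597 ÷ (159.6/100)
     = 25597 ÷ 1.596 = 16038.2206

16038.22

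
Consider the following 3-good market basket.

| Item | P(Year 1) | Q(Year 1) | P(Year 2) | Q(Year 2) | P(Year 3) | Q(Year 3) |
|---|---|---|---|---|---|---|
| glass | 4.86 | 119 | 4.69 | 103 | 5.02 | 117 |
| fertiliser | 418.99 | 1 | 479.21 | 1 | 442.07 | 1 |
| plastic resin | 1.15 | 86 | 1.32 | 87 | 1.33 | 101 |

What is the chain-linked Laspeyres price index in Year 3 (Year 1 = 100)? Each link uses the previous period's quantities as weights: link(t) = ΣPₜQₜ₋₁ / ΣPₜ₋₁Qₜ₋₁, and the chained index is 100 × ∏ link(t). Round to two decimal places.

104.76

Link Year 1→Year 2:
ΣP(Year 2)Q(Year 1) = 4.69×119 + 479.21×1 + 1.32×86 = 558.11 + 479.21 + 113.52 = 1150.84
ΣP(Year 1)Q(Year 1) = 4.86×119 + 418.99×1 + 1.15×86 = 578.34 + 418.99 + 98.9 = 1096.23
link = 1150.84/1096.23 = 1.049816
Link Year 2→Year 3:
ΣP(Year 3)Q(Year 2) = 5.02×103 + 442.07×1 + 1.33×87 = 517.06 + 442.07 + 115.71 = 1074.84
ΣP(Year 2)Q(Year 2) = 4.69×103 + 479.21×1 + 1.32×87 = 483.07 + 479.21 + 114.84 = 1077.12
link = 1074.84/1077.12 = 0.997883
Chained index = 100 × 1.049816 × 0.997883 = 104.7594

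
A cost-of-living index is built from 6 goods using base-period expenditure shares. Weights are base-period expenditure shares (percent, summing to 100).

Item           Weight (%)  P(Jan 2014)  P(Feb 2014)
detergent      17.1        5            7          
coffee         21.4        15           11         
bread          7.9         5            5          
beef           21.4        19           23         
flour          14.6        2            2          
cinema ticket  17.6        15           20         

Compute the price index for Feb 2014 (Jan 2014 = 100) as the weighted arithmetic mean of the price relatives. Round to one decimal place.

111.5

detergent: 17.1 × (7/5) = 17.1 × 1.400000 = 23.9400
coffee: 21.4 × (11/15) = 21.4 × 0.733333 = 15.6933
bread: 7.9 × (5/5) = 7.9 × 1.000000 = 7.9000
beef: 21.4 × (23/19) = 21.4 × 1.210526 = 25.9053
flour: 14.6 × (2/2) = 14.6 × 1.000000 = 14.6000
cinema ticket: 17.6 × (20/15) = 17.6 × 1.333333 = 23.4667
Index = Σ wᵢ·(p₁ᵢ/p₀ᵢ) = 23.9400 + 15.6933 + 7.9000 + 25.9053 + 14.6000 + 23.4667 = 111.5053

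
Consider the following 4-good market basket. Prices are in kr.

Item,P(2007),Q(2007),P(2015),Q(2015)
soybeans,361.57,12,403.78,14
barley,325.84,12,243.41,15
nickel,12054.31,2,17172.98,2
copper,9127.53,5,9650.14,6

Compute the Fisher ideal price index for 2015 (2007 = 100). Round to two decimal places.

115.09

Laspeyres component (base-period weights):
ΣP(2015)Q(2007) = 403.78×12 + 243.41×12 + 17172.98×2 + 9650.14×5 = 4845.36 + 2920.92 + 34345.96 + 48250.7 = 90362.94
ΣP(2007)Q(2007) = 361.57×12 + 325.84×12 + 12054.31×2 + 9127.53×5 = 4338.84 + 3910.08 + 24108.62 + 45637.65 = 77995.19
L = 90362.94 / 77995.19 × 100 = 115.8571
Paasche component (current-period weights):
ΣP(2015)Q(2015) = 403.78×14 + 243.41×15 + 17172.98×2 + 9650.14×6 = 5652.92 + 3651.15 + 34345.96 + 57900.84 = 101550.87
ΣP(2007)Q(2015) = 361.57×14 + 325.84×15 + 12054.31×2 + 9127.53×6 = 5061.98 + 4887.6 + 24108.62 + 54765.18 = 88823.38
P = 101550.87 / 88823.38 × 100 = 114.3290
Fisher = √(L × P) = √(115.8571 × 114.3290) = 115.0905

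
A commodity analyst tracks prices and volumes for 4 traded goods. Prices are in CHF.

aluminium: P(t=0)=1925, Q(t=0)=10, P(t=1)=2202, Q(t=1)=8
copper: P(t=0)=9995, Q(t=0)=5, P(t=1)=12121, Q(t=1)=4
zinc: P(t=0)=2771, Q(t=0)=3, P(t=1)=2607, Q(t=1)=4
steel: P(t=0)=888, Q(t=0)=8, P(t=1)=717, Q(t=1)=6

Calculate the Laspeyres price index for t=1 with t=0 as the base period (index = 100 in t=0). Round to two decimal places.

Laspeyres price index uses base-period quantities as weights.
ΣP(t=1)·Q(t=0) = 2202×10 + 12121×5 + 2607×3 + 717×8 = 22020 + 60605 + 7821 + 5736 = 96182
ΣP(t=0)·Q(t=0) = 1925×10 + 9995×5 + 2771×3 + 888×8 = 19250 + 49975 + 8313 + 7104 = 84642
Index = 96182 / 84642 × 100 = 113.6339

113.63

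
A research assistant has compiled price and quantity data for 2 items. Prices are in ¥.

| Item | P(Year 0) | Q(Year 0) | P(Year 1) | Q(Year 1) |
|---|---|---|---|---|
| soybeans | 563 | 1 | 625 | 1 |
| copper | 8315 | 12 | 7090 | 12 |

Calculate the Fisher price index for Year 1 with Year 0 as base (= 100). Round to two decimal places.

Laspeyres component (base-period weights):
ΣP(Year 1)Q(Year 0) = 625×1 + 7090×12 = 625 + 85080 = 85705
ΣP(Year 0)Q(Year 0) = 563×1 + 8315×12 = 563 + 99780 = 100343
L = 85705 / 100343 × 100 = 85.4120
Paasche component (current-period weights):
ΣP(Year 1)Q(Year 1) = 625×1 + 7090×12 = 625 + 85080 = 85705
ΣP(Year 0)Q(Year 1) = 563×1 + 8315×12 = 563 + 99780 = 100343
P = 85705 / 100343 × 100 = 85.4120
Fisher = √(L × P) = √(85.4120 × 85.4120) = 85.4120

85.41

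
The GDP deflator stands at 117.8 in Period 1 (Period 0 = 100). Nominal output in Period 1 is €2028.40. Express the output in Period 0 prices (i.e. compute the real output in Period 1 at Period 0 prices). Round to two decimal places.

1721.90

Real = Nominal ÷ (Index/100) = 2028.40 ÷ (117.8/100)
     = 2028.40 ÷ 1.178 = 1721.9015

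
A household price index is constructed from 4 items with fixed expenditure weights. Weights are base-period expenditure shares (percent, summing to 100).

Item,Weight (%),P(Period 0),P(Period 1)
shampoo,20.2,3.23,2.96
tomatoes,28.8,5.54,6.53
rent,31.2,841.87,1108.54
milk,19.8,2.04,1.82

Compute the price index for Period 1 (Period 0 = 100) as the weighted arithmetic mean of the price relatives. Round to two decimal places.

shampoo: 20.2 × (2.96/3.23) = 20.2 × 0.916409 = 18.5115
tomatoes: 28.8 × (6.53/5.54) = 28.8 × 1.178700 = 33.9466
rent: 31.2 × (1108.54/841.87) = 31.2 × 1.316759 = 41.0829
milk: 19.8 × (1.82/2.04) = 19.8 × 0.892157 = 17.6647
Index = Σ wᵢ·(p₁ᵢ/p₀ᵢ) = 18.5115 + 33.9466 + 41.0829 + 17.6647 = 111.2056

111.21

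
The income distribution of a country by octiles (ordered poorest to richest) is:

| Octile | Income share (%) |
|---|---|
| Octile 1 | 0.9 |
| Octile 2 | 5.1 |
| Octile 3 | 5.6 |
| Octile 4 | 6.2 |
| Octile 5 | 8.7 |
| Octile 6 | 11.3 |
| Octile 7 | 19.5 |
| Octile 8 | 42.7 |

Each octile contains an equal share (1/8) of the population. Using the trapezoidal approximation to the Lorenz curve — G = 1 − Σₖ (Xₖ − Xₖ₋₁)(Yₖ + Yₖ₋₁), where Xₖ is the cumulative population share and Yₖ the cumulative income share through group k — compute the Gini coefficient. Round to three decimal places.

0.480

Cumulative income shares Yₖ: 0.0090, 0.0600, 0.1160, 0.1780, 0.2650, 0.3780, 0.5730, 1.0000
Σ (Xₖ−Xₖ₋₁)(Yₖ+Yₖ₋₁) = (1/8)(0.0090+0.0000) + (1/8)(0.0600+0.0090) + (1/8)(0.1160+0.0600) + (1/8)(0.1780+0.1160) + (1/8)(0.2650+0.1780) + (1/8)(0.3780+0.2650) + (1/8)(0.5730+0.3780) + (1/8)(1.0000+0.5730)
  = 0.0011 + 0.0086 + 0.0220 + 0.0367 + 0.0554 + 0.0804 + 0.1189 + 0.1966 = 0.5197
G = 1 − 0.5197 = 0.4803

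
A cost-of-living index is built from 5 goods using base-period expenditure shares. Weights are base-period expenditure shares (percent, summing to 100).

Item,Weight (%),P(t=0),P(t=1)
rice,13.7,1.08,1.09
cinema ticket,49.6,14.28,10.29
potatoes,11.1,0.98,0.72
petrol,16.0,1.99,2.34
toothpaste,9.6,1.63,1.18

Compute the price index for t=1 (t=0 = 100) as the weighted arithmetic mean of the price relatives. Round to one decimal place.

rice: 13.7 × (1.09/1.08) = 13.7 × 1.009259 = 13.8269
cinema ticket: 49.6 × (10.29/14.28) = 49.6 × 0.720588 = 35.7412
potatoes: 11.1 × (0.72/0.98) = 11.1 × 0.734694 = 8.1551
petrol: 16.0 × (2.34/1.99) = 16.0 × 1.175879 = 18.8141
toothpaste: 9.6 × (1.18/1.63) = 9.6 × 0.723926 = 6.9497
Index = Σ wᵢ·(p₁ᵢ/p₀ᵢ) = 13.8269 + 35.7412 + 8.1551 + 18.8141 + 6.9497 = 83.4869

83.5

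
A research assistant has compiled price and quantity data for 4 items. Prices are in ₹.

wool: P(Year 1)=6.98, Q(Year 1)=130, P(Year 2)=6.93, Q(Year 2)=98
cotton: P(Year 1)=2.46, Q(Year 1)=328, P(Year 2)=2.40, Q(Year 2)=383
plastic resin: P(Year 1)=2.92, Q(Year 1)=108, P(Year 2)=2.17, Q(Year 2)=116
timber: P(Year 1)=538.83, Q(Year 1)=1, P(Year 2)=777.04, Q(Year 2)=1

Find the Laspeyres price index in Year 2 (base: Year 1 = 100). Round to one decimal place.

105.1

Laspeyres price index uses base-period quantities as weights.
ΣP(Year 2)·Q(Year 1) = 6.93×130 + 2.40×328 + 2.17×108 + 777.04×1 = 900.9 + 787.2 + 234.36 + 777.04 = 2699.5
ΣP(Year 1)·Q(Year 1) = 6.98×130 + 2.46×328 + 2.92×108 + 538.83×1 = 907.4 + 806.88 + 315.36 + 538.83 = 2568.47
Index = 2699.5 / 2568.47 × 100 = 105.1015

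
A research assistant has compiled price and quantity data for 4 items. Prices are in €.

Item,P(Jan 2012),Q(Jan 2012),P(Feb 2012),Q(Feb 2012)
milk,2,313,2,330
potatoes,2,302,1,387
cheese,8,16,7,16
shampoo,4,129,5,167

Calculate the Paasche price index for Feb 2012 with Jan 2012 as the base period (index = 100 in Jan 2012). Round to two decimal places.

Paasche price index uses current-period quantities as weights.
ΣP(Feb 2012)·Q(Feb 2012) = 2×330 + 1×387 + 7×16 + 5×167 = 660 + 387 + 112 + 835 = 1994
ΣP(Jan 2012)·Q(Feb 2012) = 2×330 + 2×387 + 8×16 + 4×167 = 660 + 774 + 128 + 668 = 2230
Index = 1994 / 2230 × 100 = 89.4170

89.42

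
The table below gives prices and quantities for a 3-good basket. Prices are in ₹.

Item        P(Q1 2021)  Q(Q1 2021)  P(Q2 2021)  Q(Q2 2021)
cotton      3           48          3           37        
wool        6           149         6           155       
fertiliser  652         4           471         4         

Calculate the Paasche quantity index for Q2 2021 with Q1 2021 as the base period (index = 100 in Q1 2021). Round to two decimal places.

Paasche quantity index uses current-period prices as weights.
ΣP(Q2 2021)·Q(Q2 2021) = 3×37 + 6×155 + 471×4 = 111 + 930 + 1884 = 2925
ΣP(Q2 2021)·Q(Q1 2021) = 3×48 + 6×149 + 471×4 = 144 + 894 + 1884 = 2922
Index = 2925 / 2922 × 100 = 100.1027

100.10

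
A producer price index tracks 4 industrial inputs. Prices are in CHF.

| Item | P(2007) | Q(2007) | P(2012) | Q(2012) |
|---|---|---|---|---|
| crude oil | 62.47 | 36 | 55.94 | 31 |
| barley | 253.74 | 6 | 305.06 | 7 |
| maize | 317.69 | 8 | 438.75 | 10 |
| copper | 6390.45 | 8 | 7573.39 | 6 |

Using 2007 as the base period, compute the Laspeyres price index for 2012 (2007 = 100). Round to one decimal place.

Laspeyres price index uses base-period quantities as weights.
ΣP(2012)·Q(2007) = 55.94×36 + 305.06×6 + 438.75×8 + 7573.39×8 = 2013.84 + 1830.36 + 3510 + 60587.12 = 67941.32
ΣP(2007)·Q(2007) = 62.47×36 + 253.74×6 + 317.69×8 + 6390.45×8 = 2248.92 + 1522.44 + 2541.52 + 51123.6 = 57436.48
Index = 67941.32 / 57436.48 × 100 = 118.2895

118.3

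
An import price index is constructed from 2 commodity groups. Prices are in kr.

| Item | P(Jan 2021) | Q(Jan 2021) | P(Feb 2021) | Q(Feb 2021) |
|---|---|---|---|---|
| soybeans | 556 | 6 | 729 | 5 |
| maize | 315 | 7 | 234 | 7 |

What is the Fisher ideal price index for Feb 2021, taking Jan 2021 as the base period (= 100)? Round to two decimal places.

Laspeyres component (base-period weights):
ΣP(Feb 2021)Q(Jan 2021) = 729×6 + 234×7 = 4374 + 1638 = 6012
ΣP(Jan 2021)Q(Jan 2021) = 556×6 + 315×7 = 3336 + 2205 = 5541
L = 6012 / 5541 × 100 = 108.5003
Paasche component (current-period weights):
ΣP(Feb 2021)Q(Feb 2021) = 729×5 + 234×7 = 3645 + 1638 = 5283
ΣP(Jan 2021)Q(Feb 2021) = 556×5 + 315×7 = 2780 + 2205 = 4985
P = 5283 / 4985 × 100 = 105.9779
Fisher = √(L × P) = √(108.5003 × 105.9779) = 107.2317

107.23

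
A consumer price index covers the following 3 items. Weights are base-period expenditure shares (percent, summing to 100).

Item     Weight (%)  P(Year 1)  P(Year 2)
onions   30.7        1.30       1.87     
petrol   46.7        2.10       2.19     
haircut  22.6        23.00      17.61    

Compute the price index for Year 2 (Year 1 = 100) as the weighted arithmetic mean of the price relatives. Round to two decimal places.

110.17

onions: 30.7 × (1.87/1.30) = 30.7 × 1.438462 = 44.1608
petrol: 46.7 × (2.19/2.10) = 46.7 × 1.042857 = 48.7014
haircut: 22.6 × (17.61/23.00) = 22.6 × 0.765652 = 17.3037
Index = Σ wᵢ·(p₁ᵢ/p₀ᵢ) = 44.1608 + 48.7014 + 17.3037 = 110.1659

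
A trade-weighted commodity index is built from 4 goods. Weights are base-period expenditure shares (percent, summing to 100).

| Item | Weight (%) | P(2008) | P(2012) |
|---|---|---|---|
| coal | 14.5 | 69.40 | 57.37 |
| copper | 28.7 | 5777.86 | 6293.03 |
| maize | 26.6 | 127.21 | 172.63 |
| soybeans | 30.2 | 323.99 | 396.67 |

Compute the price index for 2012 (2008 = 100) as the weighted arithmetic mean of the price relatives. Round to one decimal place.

coal: 14.5 × (57.37/69.40) = 14.5 × 0.826657 = 11.9865
copper: 28.7 × (6293.03/5777.86) = 28.7 × 1.089163 = 31.2590
maize: 26.6 × (172.63/127.21) = 26.6 × 1.357047 = 36.0975
soybeans: 30.2 × (396.67/323.99) = 30.2 × 1.224328 = 36.9747
Index = Σ wᵢ·(p₁ᵢ/p₀ᵢ) = 11.9865 + 31.2590 + 36.0975 + 36.9747 = 116.3177

116.3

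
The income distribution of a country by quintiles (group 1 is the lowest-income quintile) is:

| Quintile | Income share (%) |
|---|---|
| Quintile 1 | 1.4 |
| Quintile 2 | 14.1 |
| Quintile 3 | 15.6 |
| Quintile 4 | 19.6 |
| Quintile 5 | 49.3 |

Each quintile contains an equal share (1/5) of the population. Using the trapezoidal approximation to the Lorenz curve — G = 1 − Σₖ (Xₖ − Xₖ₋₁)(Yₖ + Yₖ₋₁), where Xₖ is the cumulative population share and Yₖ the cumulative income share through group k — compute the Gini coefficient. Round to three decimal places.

Cumulative income shares Yₖ: 0.0140, 0.1550, 0.3110, 0.5070, 1.0000
Σ (Xₖ−Xₖ₋₁)(Yₖ+Yₖ₋₁) = (1/5)(0.0140+0.0000) + (1/5)(0.1550+0.0140) + (1/5)(0.3110+0.1550) + (1/5)(0.5070+0.3110) + (1/5)(1.0000+0.5070)
  = 0.0028 + 0.0338 + 0.0932 + 0.1636 + 0.3014 = 0.5948
G = 1 − 0.5948 = 0.4052

0.405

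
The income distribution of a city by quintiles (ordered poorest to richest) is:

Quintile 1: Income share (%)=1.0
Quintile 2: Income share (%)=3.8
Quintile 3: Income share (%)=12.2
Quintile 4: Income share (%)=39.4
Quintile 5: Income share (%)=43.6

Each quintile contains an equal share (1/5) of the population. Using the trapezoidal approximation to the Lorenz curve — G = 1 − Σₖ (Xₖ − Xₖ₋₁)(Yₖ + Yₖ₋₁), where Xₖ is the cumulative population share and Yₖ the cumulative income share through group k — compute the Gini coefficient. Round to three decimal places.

0.483

Cumulative income shares Yₖ: 0.0100, 0.0480, 0.1700, 0.5640, 1.0000
Σ (Xₖ−Xₖ₋₁)(Yₖ+Yₖ₋₁) = (1/5)(0.0100+0.0000) + (1/5)(0.0480+0.0100) + (1/5)(0.1700+0.0480) + (1/5)(0.5640+0.1700) + (1/5)(1.0000+0.5640)
  = 0.0020 + 0.0116 + 0.0436 + 0.1468 + 0.3128 = 0.5168
G = 1 − 0.5168 = 0.4832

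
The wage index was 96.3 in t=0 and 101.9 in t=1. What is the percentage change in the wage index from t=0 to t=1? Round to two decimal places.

Change = (101.9 − 96.3) / 96.3 × 100
       = 5.6 / 96.3 × 100 = 5.8152%

5.82%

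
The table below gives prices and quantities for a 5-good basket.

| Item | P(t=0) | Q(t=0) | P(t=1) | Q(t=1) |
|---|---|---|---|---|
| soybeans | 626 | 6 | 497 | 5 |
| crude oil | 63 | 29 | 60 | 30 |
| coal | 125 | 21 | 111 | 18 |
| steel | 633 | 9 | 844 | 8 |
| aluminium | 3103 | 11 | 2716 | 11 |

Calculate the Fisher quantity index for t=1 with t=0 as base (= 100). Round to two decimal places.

Laspeyres component (base-period weights):
ΣP(t=0)Q(t=1) = 626×5 + 63×30 + 125×18 + 633×8 + 3103×11 = 3130 + 1890 + 2250 + 5064 + 34133 = 46467
ΣP(t=0)Q(t=0) = 626×6 + 63×29 + 125×21 + 633×9 + 3103×11 = 3756 + 1827 + 2625 + 5697 + 34133 = 48038
L = 46467 / 48038 × 100 = 96.7297
Paasche component (current-period weights):
ΣP(t=1)Q(t=1) = 497×5 + 60×30 + 111×18 + 844×8 + 2716×11 = 2485 + 1800 + 1998 + 6752 + 29876 = 42911
ΣP(t=1)Q(t=0) = 497×6 + 60×29 + 111×21 + 844×9 + 2716×11 = 2982 + 1740 + 2331 + 7596 + 29876 = 44525
P = 42911 / 44525 × 100 = 96.3751
Fisher = √(L × P) = √(96.7297 × 96.3751) = 96.5522

96.55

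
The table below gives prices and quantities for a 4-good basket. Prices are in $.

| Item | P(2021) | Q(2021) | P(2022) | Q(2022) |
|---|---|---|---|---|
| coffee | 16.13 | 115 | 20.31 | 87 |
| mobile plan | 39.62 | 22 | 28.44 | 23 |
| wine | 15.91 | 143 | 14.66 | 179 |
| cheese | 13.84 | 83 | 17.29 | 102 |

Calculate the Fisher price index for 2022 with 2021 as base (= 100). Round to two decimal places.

Laspeyres component (base-period weights):
ΣP(2022)Q(2021) = 20.31×115 + 28.44×22 + 14.66×143 + 17.29×83 = 2335.65 + 625.68 + 2096.38 + 1435.07 = 6492.78
ΣP(2021)Q(2021) = 16.13×115 + 39.62×22 + 15.91×143 + 13.84×83 = 1854.95 + 871.64 + 2275.13 + 1148.72 = 6150.44
L = 6492.78 / 6150.44 × 100 = 105.5661
Paasche component (current-period weights):
ΣP(2022)Q(2022) = 20.31×87 + 28.44×23 + 14.66×179 + 17.29×102 = 1766.97 + 654.12 + 2624.14 + 1763.58 = 6808.81
ΣP(2021)Q(2022) = 16.13×87 + 39.62×23 + 15.91×179 + 13.84×102 = 1403.31 + 911.26 + 2847.89 + 1411.68 = 6574.14
P = 6808.81 / 6574.14 × 100 = 103.5696
Fisher = √(L × P) = √(105.5661 × 103.5696) = 104.5631

104.56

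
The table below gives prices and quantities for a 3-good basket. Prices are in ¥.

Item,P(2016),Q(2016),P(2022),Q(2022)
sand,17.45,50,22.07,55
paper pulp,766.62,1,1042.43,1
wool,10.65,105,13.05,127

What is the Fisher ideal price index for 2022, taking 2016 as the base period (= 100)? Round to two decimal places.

Laspeyres component (base-period weights):
ΣP(2022)Q(2016) = 22.07×50 + 1042.43×1 + 13.05×105 = 1103.5 + 1042.43 + 1370.25 = 3516.18
ΣP(2016)Q(2016) = 17.45×50 + 766.62×1 + 10.65×105 = 872.5 + 766.62 + 1118.25 = 2757.37
L = 3516.18 / 2757.37 × 100 = 127.5193
Paasche component (current-period weights):
ΣP(2022)Q(2022) = 22.07×55 + 1042.43×1 + 13.05×127 = 1213.85 + 1042.43 + 1657.35 = 3913.63
ΣP(2016)Q(2022) = 17.45×55 + 766.62×1 + 10.65×127 = 959.75 + 766.62 + 1352.55 = 3078.92
P = 3913.63 / 3078.92 × 100 = 127.1105
Fisher = √(L × P) = √(127.5193 × 127.1105) = 127.3147

127.31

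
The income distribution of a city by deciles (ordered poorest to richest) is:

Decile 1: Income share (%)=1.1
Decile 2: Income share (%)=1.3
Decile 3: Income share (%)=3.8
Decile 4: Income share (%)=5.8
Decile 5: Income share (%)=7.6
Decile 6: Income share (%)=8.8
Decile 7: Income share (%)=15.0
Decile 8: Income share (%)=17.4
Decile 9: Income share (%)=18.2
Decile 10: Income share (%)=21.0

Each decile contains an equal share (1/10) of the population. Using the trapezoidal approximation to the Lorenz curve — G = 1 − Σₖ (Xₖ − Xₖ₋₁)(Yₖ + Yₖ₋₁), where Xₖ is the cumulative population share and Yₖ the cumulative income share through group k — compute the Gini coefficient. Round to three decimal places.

0.394

Cumulative income shares Yₖ: 0.0110, 0.0240, 0.0620, 0.1200, 0.1960, 0.2840, 0.4340, 0.6080, 0.7900, 1.0000
Σ (Xₖ−Xₖ₋₁)(Yₖ+Yₖ₋₁) = (1/10)(0.0110+0.0000) + (1/10)(0.0240+0.0110) + (1/10)(0.0620+0.0240) + (1/10)(0.1200+0.0620) + (1/10)(0.1960+0.1200) + (1/10)(0.2840+0.1960) + (1/10)(0.4340+0.2840) + (1/10)(0.6080+0.4340) + (1/10)(0.7900+0.6080) + (1/10)(1.0000+0.7900)
  = 0.0011 + 0.0035 + 0.0086 + 0.0182 + 0.0316 + 0.0480 + 0.0718 + 0.1042 + 0.1398 + 0.1790 = 0.6058
G = 1 − 0.6058 = 0.3942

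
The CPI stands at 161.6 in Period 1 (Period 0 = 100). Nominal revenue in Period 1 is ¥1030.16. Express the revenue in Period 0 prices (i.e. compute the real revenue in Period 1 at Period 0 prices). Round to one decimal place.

637.5

Real = Nominal ÷ (Index/100) = 1030.16 ÷ (161.6/100)
     = 1030.16 ÷ 1.616 = 637.4752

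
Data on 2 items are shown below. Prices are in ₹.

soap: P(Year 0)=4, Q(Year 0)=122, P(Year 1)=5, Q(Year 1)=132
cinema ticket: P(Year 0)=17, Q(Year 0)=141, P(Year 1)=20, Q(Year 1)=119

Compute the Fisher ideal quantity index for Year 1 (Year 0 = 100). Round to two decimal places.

Laspeyres component (base-period weights):
ΣP(Year 0)Q(Year 1) = 4×132 + 17×119 = 528 + 2023 = 2551
ΣP(Year 0)Q(Year 0) = 4×122 + 17×141 = 488 + 2397 = 2885
L = 2551 / 2885 × 100 = 88.4229
Paasche component (current-period weights):
ΣP(Year 1)Q(Year 1) = 5×132 + 20×119 = 660 + 2380 = 3040
ΣP(Year 1)Q(Year 0) = 5×122 + 20×141 = 610 + 2820 = 3430
P = 3040 / 3430 × 100 = 88.6297
Fisher = √(L × P) = √(88.4229 × 88.6297) = 88.5262

88.53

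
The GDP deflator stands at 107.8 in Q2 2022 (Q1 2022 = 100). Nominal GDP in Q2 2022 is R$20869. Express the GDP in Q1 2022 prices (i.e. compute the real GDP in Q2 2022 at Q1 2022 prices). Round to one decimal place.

19359.0

Real = Nominal ÷ (Index/100) = 20869 ÷ (107.8/100)
     = 20869 ÷ 1.078 = 19358.9981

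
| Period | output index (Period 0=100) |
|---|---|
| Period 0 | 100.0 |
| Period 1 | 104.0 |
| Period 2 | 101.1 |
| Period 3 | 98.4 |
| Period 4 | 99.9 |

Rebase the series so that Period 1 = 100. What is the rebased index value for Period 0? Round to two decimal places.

Rebased(Period 0) = 100.0 / 104.0 × 100 = 96.1538

96.15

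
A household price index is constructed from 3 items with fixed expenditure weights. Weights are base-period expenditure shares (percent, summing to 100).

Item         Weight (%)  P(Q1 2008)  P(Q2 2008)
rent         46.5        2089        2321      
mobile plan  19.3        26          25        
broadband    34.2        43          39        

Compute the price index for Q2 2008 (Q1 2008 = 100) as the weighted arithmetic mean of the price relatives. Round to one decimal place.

rent: 46.5 × (2321/2089) = 46.5 × 1.111058 = 51.6642
mobile plan: 19.3 × (25/26) = 19.3 × 0.961538 = 18.5577
broadband: 34.2 × (39/43) = 34.2 × 0.906977 = 31.0186
Index = Σ wᵢ·(p₁ᵢ/p₀ᵢ) = 51.6642 + 18.5577 + 31.0186 = 101.2405

101.2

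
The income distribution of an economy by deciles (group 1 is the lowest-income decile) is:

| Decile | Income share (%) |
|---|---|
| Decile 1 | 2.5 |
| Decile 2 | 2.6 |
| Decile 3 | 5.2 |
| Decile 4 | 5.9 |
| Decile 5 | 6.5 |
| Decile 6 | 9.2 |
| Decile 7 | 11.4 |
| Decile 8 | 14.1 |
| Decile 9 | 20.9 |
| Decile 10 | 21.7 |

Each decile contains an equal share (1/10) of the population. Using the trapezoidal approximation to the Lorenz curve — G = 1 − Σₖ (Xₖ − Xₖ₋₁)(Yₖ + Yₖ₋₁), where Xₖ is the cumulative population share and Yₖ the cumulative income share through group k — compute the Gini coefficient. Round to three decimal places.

Cumulative income shares Yₖ: 0.0250, 0.0510, 0.1030, 0.1620, 0.2270, 0.3190, 0.4330, 0.5740, 0.7830, 1.0000
Σ (Xₖ−Xₖ₋₁)(Yₖ+Yₖ₋₁) = (1/10)(0.0250+0.0000) + (1/10)(0.0510+0.0250) + (1/10)(0.1030+0.0510) + (1/10)(0.1620+0.1030) + (1/10)(0.2270+0.1620) + (1/10)(0.3190+0.2270) + (1/10)(0.4330+0.3190) + (1/10)(0.5740+0.4330) + (1/10)(0.7830+0.5740) + (1/10)(1.0000+0.7830)
  = 0.0025 + 0.0076 + 0.0154 + 0.0265 + 0.0389 + 0.0546 + 0.0752 + 0.1007 + 0.1357 + 0.1783 = 0.6354
G = 1 − 0.6354 = 0.3646

0.365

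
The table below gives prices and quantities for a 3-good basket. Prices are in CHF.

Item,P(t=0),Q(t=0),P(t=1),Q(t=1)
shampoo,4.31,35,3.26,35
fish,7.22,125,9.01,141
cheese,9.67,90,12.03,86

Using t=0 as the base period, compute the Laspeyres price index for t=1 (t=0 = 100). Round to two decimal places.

120.76

Laspeyres price index uses base-period quantities as weights.
ΣP(t=1)·Q(t=0) = 3.26×35 + 9.01×125 + 12.03×90 = 114.1 + 1126.25 + 1082.7 = 2323.05
ΣP(t=0)·Q(t=0) = 4.31×35 + 7.22×125 + 9.67×90 = 150.85 + 902.5 + 870.3 = 1923.65
Index = 2323.05 / 1923.65 × 100 = 120.7626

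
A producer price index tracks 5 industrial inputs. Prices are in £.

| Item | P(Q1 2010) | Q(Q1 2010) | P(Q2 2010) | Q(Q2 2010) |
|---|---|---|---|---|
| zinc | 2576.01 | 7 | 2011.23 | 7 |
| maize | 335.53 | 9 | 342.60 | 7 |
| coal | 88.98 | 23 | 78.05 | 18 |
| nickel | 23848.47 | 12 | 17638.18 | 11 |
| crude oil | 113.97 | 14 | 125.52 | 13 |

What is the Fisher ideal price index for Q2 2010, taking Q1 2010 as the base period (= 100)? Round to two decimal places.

74.73

Laspeyres component (base-period weights):
ΣP(Q2 2010)Q(Q1 2010) = 2011.23×7 + 342.60×9 + 78.05×23 + 17638.18×12 + 125.52×14 = 14078.61 + 3083.4 + 1795.15 + 211658.16 + 1757.28 = 232372.6
ΣP(Q1 2010)Q(Q1 2010) = 2576.01×7 + 335.53×9 + 88.98×23 + 23848.47×12 + 113.97×14 = 18032.07 + 3019.77 + 2046.54 + 286181.64 + 1595.58 = 310875.6
L = 232372.6 / 310875.6 × 100 = 74.7478
Paasche component (current-period weights):
ΣP(Q2 2010)Q(Q2 2010) = 2011.23×7 + 342.60×7 + 78.05×18 + 17638.18×11 + 125.52×13 = 14078.61 + 2398.2 + 1404.9 + 194019.98 + 1631.76 = 213533.45
ΣP(Q1 2010)Q(Q2 2010) = 2576.01×7 + 335.53×7 + 88.98×18 + 23848.47×11 + 113.97×13 = 18032.07 + 2348.71 + 1601.64 + 262333.17 + 1481.61 = 285797.2
P = 213533.45 / 285797.2 × 100 = 74.7150
Fisher = √(L × P) = √(74.7478 × 74.7150) = 74.7314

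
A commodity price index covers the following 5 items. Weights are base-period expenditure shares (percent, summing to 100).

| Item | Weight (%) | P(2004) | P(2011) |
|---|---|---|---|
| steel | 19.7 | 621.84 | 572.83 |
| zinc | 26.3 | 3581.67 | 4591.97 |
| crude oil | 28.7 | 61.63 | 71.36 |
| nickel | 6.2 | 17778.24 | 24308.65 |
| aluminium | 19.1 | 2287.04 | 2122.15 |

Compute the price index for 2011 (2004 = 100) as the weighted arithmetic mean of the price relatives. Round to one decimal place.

111.3

steel: 19.7 × (572.83/621.84) = 19.7 × 0.921186 = 18.1474
zinc: 26.3 × (4591.97/3581.67) = 26.3 × 1.282075 = 33.7186
crude oil: 28.7 × (71.36/61.63) = 28.7 × 1.157878 = 33.2311
nickel: 6.2 × (24308.65/17778.24) = 6.2 × 1.367326 = 8.4774
aluminium: 19.1 × (2122.15/2287.04) = 19.1 × 0.927902 = 17.7229
Index = Σ wᵢ·(p₁ᵢ/p₀ᵢ) = 18.1474 + 33.7186 + 33.2311 + 8.4774 + 17.7229 = 111.2974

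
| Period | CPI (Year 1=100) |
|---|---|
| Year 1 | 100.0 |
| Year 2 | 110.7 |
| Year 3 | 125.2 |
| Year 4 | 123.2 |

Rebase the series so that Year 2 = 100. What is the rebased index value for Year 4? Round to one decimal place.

Rebased(Year 4) = 123.2 / 110.7 × 100 = 111.2918

111.3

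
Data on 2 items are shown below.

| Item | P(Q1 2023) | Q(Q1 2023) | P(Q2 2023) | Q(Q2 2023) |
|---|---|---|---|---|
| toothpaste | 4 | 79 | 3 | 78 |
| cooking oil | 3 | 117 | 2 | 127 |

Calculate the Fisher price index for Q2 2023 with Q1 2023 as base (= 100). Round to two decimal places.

Laspeyres component (base-period weights):
ΣP(Q2 2023)Q(Q1 2023) = 3×79 + 2×117 = 237 + 234 = 471
ΣP(Q1 2023)Q(Q1 2023) = 4×79 + 3×117 = 316 + 351 = 667
L = 471 / 667 × 100 = 70.6147
Paasche component (current-period weights):
ΣP(Q2 2023)Q(Q2 2023) = 3×78 + 2×127 = 234 + 254 = 488
ΣP(Q1 2023)Q(Q2 2023) = 4×78 + 3×127 = 312 + 381 = 693
P = 488 / 693 × 100 = 70.4185
Fisher = √(L × P) = √(70.6147 × 70.4185) = 70.5165

70.52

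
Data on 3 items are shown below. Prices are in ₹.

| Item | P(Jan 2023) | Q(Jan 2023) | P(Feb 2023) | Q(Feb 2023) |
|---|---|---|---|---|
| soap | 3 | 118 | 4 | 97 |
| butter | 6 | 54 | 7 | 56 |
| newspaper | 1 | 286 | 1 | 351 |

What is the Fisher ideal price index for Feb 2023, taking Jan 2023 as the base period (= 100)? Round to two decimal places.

116.74

Laspeyres component (base-period weights):
ΣP(Feb 2023)Q(Jan 2023) = 4×118 + 7×54 + 1×286 = 472 + 378 + 286 = 1136
ΣP(Jan 2023)Q(Jan 2023) = 3×118 + 6×54 + 1×286 = 354 + 324 + 286 = 964
L = 1136 / 964 × 100 = 117.8423
Paasche component (current-period weights):
ΣP(Feb 2023)Q(Feb 2023) = 4×97 + 7×56 + 1×351 = 388 + 392 + 351 = 1131
ΣP(Jan 2023)Q(Feb 2023) = 3×97 + 6×56 + 1×351 = 291 + 336 + 351 = 978
P = 1131 / 978 × 100 = 115.6442
Fisher = √(L × P) = √(117.8423 × 115.6442) = 116.7381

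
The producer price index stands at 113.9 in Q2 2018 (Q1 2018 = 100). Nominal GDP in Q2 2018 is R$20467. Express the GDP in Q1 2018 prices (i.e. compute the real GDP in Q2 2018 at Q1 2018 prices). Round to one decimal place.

17969.3

Real = Nominal ÷ (Index/100) = 20467 ÷ (113.9/100)
     = 20467 ÷ 1.139 = 17969.2713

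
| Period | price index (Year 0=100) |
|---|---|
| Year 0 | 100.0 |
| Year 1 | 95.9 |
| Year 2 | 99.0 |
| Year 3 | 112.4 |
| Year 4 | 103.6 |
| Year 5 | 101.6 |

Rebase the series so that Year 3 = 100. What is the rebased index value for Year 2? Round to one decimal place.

88.1

Rebased(Year 2) = 99.0 / 112.4 × 100 = 88.0783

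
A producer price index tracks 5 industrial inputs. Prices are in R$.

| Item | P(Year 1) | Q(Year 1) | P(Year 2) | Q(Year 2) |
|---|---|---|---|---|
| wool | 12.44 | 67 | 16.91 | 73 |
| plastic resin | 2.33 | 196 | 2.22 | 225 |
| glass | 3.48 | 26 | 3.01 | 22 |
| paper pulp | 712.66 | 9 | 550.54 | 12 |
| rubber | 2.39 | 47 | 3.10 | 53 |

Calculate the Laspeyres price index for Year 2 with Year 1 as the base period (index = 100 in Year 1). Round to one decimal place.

Laspeyres price index uses base-period quantities as weights.
ΣP(Year 2)·Q(Year 1) = 16.91×67 + 2.22×196 + 3.01×26 + 550.54×9 + 3.10×47 = 1132.97 + 435.12 + 78.26 + 4954.86 + 145.7 = 6746.91
ΣP(Year 1)·Q(Year 1) = 12.44×67 + 2.33×196 + 3.48×26 + 712.66×9 + 2.39×47 = 833.48 + 456.68 + 90.48 + 6413.94 + 112.33 = 7906.91
Index = 6746.91 / 7906.91 × 100 = 85.3293

85.3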